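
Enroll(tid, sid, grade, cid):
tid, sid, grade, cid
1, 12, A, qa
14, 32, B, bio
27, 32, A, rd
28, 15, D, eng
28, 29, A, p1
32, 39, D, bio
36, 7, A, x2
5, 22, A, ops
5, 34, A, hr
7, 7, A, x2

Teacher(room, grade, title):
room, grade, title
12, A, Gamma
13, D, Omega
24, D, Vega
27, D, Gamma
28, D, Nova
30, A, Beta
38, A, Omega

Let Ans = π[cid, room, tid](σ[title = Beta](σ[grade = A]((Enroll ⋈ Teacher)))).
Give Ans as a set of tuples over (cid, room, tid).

{(hr, 30, 5), (ops, 30, 5), (p1, 30, 28), (qa, 30, 1), (rd, 30, 27), (x2, 30, 36), (x2, 30, 7)}

Enroll ⋈ Teacher (natural join on grade): {(1, 12, A, qa, 12, Gamma), (1, 12, A, qa, 30, Beta), (1, 12, A, qa, 38, Omega), (27, 32, A, rd, 12, Gamma), (27, 32, A, rd, 30, Beta), (27, 32, A, rd, 38, Omega), (28, 15, D, eng, 13, Omega), (28, 15, D, eng, 24, Vega), (28, 15, D, eng, 27, Gamma), (28, 15, D, eng, 28, Nova), (28, 29, A, p1, 12, Gamma), (28, 29, A, p1, 30, Beta), (28, 29, A, p1, 38, Omega), (32, 39, D, bio, 13, Omega), (32, 39, D, bio, 24, Vega), (32, 39, D, bio, 27, Gamma), (32, 39, D, bio, 28, Nova), (36, 7, A, x2, 12, Gamma), (36, 7, A, x2, 30, Beta), (36, 7, A, x2, 38, Omega), (5, 22, A, ops, 12, Gamma), (5, 22, A, ops, 30, Beta), (5, 22, A, ops, 38, Omega), (5, 34, A, hr, 12, Gamma), (5, 34, A, hr, 30, Beta), (5, 34, A, hr, 38, Omega), (7, 7, A, x2, 12, Gamma), (7, 7, A, x2, 30, Beta), (7, 7, A, x2, 38, Omega)}
Selection grade = A: {(1, 12, A, qa, 12, Gamma), (1, 12, A, qa, 30, Beta), (1, 12, A, qa, 38, Omega), (27, 32, A, rd, 12, Gamma), (27, 32, A, rd, 30, Beta), (27, 32, A, rd, 38, Omega), (28, 29, A, p1, 12, Gamma), (28, 29, A, p1, 30, Beta), (28, 29, A, p1, 38, Omega), (36, 7, A, x2, 12, Gamma), (36, 7, A, x2, 30, Beta), (36, 7, A, x2, 38, Omega), (5, 22, A, ops, 12, Gamma), (5, 22, A, ops, 30, Beta), (5, 22, A, ops, 38, Omega), (5, 34, A, hr, 12, Gamma), (5, 34, A, hr, 30, Beta), (5, 34, A, hr, 38, Omega), (7, 7, A, x2, 12, Gamma), (7, 7, A, x2, 30, Beta), (7, 7, A, x2, 38, Omega)}
Selection title = Beta: {(1, 12, A, qa, 30, Beta), (27, 32, A, rd, 30, Beta), (28, 29, A, p1, 30, Beta), (36, 7, A, x2, 30, Beta), (5, 22, A, ops, 30, Beta), (5, 34, A, hr, 30, Beta), (7, 7, A, x2, 30, Beta)}
Keep only column(s) cid, room, tid: {(hr, 30, 5), (ops, 30, 5), (p1, 30, 28), (qa, 30, 1), (rd, 30, 27), (x2, 30, 36), (x2, 30, 7)}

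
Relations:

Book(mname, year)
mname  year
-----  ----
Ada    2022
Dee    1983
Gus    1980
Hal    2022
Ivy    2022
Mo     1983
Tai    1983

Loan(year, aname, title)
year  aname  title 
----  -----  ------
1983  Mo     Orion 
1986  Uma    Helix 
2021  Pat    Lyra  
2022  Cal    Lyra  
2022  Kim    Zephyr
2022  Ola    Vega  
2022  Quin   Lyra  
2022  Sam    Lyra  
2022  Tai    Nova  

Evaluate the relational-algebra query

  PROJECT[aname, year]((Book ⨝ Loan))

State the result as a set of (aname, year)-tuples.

{(Cal, 2022), (Kim, 2022), (Mo, 1983), (Ola, 2022), (Quin, 2022), (Sam, 2022), (Tai, 2022)}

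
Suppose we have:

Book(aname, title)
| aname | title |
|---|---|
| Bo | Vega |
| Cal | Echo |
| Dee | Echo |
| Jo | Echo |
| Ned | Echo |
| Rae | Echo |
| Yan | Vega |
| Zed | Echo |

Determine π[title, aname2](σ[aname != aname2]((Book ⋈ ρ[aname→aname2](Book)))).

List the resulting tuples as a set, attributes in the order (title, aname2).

{(Echo, Cal), (Echo, Dee), (Echo, Jo), (Echo, Ned), (Echo, Rae), (Echo, Zed), (Vega, Bo), (Vega, Yan)}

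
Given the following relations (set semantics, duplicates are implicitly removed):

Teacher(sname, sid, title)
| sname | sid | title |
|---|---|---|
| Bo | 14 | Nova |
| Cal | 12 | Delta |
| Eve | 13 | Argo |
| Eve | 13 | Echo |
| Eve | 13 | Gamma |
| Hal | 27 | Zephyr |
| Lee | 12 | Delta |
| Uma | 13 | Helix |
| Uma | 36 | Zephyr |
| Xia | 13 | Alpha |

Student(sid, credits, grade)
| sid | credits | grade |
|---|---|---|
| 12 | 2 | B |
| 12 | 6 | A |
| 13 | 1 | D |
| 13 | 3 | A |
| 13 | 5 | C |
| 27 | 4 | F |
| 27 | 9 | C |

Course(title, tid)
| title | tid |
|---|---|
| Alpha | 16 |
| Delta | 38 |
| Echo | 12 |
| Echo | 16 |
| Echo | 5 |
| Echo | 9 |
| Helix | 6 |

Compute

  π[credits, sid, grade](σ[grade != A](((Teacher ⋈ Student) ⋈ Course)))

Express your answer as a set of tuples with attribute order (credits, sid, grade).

{(1, 13, D), (2, 12, B), (5, 13, C)}

Joining Teacher and Student on sid yields {(Cal, 12, Delta, 2, B), (Cal, 12, Delta, 6, A), (Eve, 13, Argo, 1, D), (Eve, 13, Argo, 3, A), (Eve, 13, Argo, 5, C), (Eve, 13, Echo, 1, D), (Eve, 13, Echo, 3, A), (Eve, 13, Echo, 5, C), (Eve, 13, Gamma, 1, D), (Eve, 13, Gamma, 3, A), (Eve, 13, Gamma, 5, C), (Hal, 27, Zephyr, 4, F), (Hal, 27, Zephyr, 9, C), (Lee, 12, Delta, 2, B), (Lee, 12, Delta, 6, A), (Uma, 13, Helix, 1, D), (Uma, 13, Helix, 3, A), (Uma, 13, Helix, 5, C), (Xia, 13, Alpha, 1, D), (Xia, 13, Alpha, 3, A), (Xia, 13, Alpha, 5, C)}.
Joining (Teacher ⋈ Student) and Course on title yields {(Cal, 12, Delta, 2, B, 38), (Cal, 12, Delta, 6, A, 38), (Eve, 13, Echo, 1, D, 12), (Eve, 13, Echo, 1, D, 16), (Eve, 13, Echo, 1, D, 5), (Eve, 13, Echo, 1, D, 9), (Eve, 13, Echo, 3, A, 12), (Eve, 13, Echo, 3, A, 16), (Eve, 13, Echo, 3, A, 5), (Eve, 13, Echo, 3, A, 9), (Eve, 13, Echo, 5, C, 12), (Eve, 13, Echo, 5, C, 16), (Eve, 13, Echo, 5, C, 5), (Eve, 13, Echo, 5, C, 9), (Lee, 12, Delta, 2, B, 38), (Lee, 12, Delta, 6, A, 38), (Uma, 13, Helix, 1, D, 6), (Uma, 13, Helix, 3, A, 6), (Uma, 13, Helix, 5, C, 6), (Xia, 13, Alpha, 1, D, 16), (Xia, 13, Alpha, 3, A, 16), (Xia, 13, Alpha, 5, C, 16)}.
σ[grade != A]: keep tuples satisfying grade != A → {(Cal, 12, Delta, 2, B, 38), (Eve, 13, Echo, 1, D, 12), (Eve, 13, Echo, 1, D, 16), (Eve, 13, Echo, 1, D, 5), (Eve, 13, Echo, 1, D, 9), (Eve, 13, Echo, 5, C, 12), (Eve, 13, Echo, 5, C, 16), (Eve, 13, Echo, 5, C, 5), (Eve, 13, Echo, 5, C, 9), (Lee, 12, Delta, 2, B, 38), (Uma, 13, Helix, 1, D, 6), (Uma, 13, Helix, 5, C, 6), (Xia, 13, Alpha, 1, D, 16), (Xia, 13, Alpha, 5, C, 16)}
π[credits, sid, grade]: project onto (credits, sid, grade) (11 duplicate(s) eliminated) → {(1, 13, D), (2, 12, B), (5, 13, C)}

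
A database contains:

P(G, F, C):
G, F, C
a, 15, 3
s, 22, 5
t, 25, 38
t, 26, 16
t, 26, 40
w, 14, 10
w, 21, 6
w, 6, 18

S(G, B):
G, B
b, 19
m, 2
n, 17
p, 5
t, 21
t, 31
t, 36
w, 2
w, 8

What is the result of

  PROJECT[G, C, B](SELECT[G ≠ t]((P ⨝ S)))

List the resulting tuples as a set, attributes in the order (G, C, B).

{(w, 10, 2), (w, 10, 8), (w, 18, 2), (w, 18, 8), (w, 6, 2), (w, 6, 8)}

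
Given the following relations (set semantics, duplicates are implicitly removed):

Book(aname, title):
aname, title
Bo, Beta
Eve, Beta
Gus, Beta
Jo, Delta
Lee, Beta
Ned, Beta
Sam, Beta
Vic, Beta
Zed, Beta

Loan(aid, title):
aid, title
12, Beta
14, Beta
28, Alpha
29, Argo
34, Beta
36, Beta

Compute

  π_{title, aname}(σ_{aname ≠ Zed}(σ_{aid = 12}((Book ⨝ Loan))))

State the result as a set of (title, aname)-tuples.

Natural join on title: {(Bo, Beta, 12), (Bo, Beta, 14), (Bo, Beta, 34), (Bo, Beta, 36), (Eve, Beta, 12), (Eve, Beta, 14), (Eve, Beta, 34), (Eve, Beta, 36), (Gus, Beta, 12), (Gus, Beta, 14), (Gus, Beta, 34), (Gus, Beta, 36), (Lee, Beta, 12), (Lee, Beta, 14), (Lee, Beta, 34), (Lee, Beta, 36), (Ned, Beta, 12), (Ned, Beta, 14), (Ned, Beta, 34), (Ned, Beta, 36), (Sam, Beta, 12), (Sam, Beta, 14), (Sam, Beta, 34), (Sam, Beta, 36), (Vic, Beta, 12), (Vic, Beta, 14), (Vic, Beta, 34), (Vic, Beta, 36), (Zed, Beta, 12), (Zed, Beta, 14), (Zed, Beta, 34), (Zed, Beta, 36)}
Apply σ_{aid = 12}; surviving tuples: {(Bo, Beta, 12), (Eve, Beta, 12), (Gus, Beta, 12), (Lee, Beta, 12), (Ned, Beta, 12), (Sam, Beta, 12), (Vic, Beta, 12), (Zed, Beta, 12)}
Apply σ_{aname ≠ Zed}; surviving tuples: {(Bo, Beta, 12), (Eve, Beta, 12), (Gus, Beta, 12), (Lee, Beta, 12), (Ned, Beta, 12), (Sam, Beta, 12), (Vic, Beta, 12)}
π[title, aname]: project onto (title, aname) → {(Beta, Bo), (Beta, Eve), (Beta, Gus), (Beta, Lee), (Beta, Ned), (Beta, Sam), (Beta, Vic)}

{(Beta, Bo), (Beta, Eve), (Beta, Gus), (Beta, Lee), (Beta, Ned), (Beta, Sam), (Beta, Vic)}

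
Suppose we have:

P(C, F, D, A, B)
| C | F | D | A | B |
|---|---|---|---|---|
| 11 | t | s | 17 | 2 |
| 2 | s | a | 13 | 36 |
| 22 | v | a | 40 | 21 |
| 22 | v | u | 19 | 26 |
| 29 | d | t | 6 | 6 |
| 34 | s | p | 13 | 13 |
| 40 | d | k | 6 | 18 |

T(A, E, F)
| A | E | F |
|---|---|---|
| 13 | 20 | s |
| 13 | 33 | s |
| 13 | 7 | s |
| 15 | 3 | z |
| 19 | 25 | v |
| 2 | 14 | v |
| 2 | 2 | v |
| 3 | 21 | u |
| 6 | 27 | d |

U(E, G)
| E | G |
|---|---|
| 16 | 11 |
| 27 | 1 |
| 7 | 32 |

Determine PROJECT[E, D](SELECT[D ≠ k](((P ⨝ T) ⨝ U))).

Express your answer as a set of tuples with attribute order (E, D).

{(27, t), (7, a), (7, p)}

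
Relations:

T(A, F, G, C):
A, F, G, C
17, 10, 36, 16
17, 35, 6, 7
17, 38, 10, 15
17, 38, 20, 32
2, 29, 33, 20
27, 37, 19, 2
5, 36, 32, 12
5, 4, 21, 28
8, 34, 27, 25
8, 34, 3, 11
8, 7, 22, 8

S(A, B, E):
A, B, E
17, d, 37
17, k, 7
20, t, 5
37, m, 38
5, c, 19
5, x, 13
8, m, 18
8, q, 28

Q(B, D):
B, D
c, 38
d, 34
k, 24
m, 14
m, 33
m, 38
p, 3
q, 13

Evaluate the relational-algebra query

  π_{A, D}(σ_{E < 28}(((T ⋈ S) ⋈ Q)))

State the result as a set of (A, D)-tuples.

T ⋈ S (natural join on A): {(17, 10, 36, 16, d, 37), (17, 10, 36, 16, k, 7), (17, 35, 6, 7, d, 37), (17, 35, 6, 7, k, 7), (17, 38, 10, 15, d, 37), (17, 38, 10, 15, k, 7), (17, 38, 20, 32, d, 37), (17, 38, 20, 32, k, 7), (5, 36, 32, 12, c, 19), (5, 36, 32, 12, x, 13), (5, 4, 21, 28, c, 19), (5, 4, 21, 28, x, 13), (8, 34, 27, 25, m, 18), (8, 34, 27, 25, q, 28), (8, 34, 3, 11, m, 18), (8, 34, 3, 11, q, 28), (8, 7, 22, 8, m, 18), (8, 7, 22, 8, q, 28)}
(T ⋈ S) ⋈ Q (natural join on B): {(17, 10, 36, 16, d, 37, 34), (17, 10, 36, 16, k, 7, 24), (17, 35, 6, 7, d, 37, 34), (17, 35, 6, 7, k, 7, 24), (17, 38, 10, 15, d, 37, 34), (17, 38, 10, 15, k, 7, 24), (17, 38, 20, 32, d, 37, 34), (17, 38, 20, 32, k, 7, 24), (5, 36, 32, 12, c, 19, 38), (5, 4, 21, 28, c, 19, 38), (8, 34, 27, 25, m, 18, 14), (8, 34, 27, 25, m, 18, 33), (8, 34, 27, 25, m, 18, 38), (8, 34, 27, 25, q, 28, 13), (8, 34, 3, 11, m, 18, 14), (8, 34, 3, 11, m, 18, 33), (8, 34, 3, 11, m, 18, 38), (8, 34, 3, 11, q, 28, 13), (8, 7, 22, 8, m, 18, 14), (8, 7, 22, 8, m, 18, 33), (8, 7, 22, 8, m, 18, 38), (8, 7, 22, 8, q, 28, 13)}
Selection E < 28: {(17, 10, 36, 16, k, 7, 24), (17, 35, 6, 7, k, 7, 24), (17, 38, 10, 15, k, 7, 24), (17, 38, 20, 32, k, 7, 24), (5, 36, 32, 12, c, 19, 38), (5, 4, 21, 28, c, 19, 38), (8, 34, 27, 25, m, 18, 14), (8, 34, 27, 25, m, 18, 33), (8, 34, 27, 25, m, 18, 38), (8, 34, 3, 11, m, 18, 14), (8, 34, 3, 11, m, 18, 33), (8, 34, 3, 11, m, 18, 38), (8, 7, 22, 8, m, 18, 14), (8, 7, 22, 8, m, 18, 33), (8, 7, 22, 8, m, 18, 38)}
π_{A, D} gives {(17, 24), (5, 38), (8, 14), (8, 33), (8, 38)} (10 duplicate(s) eliminated).

{(17, 24), (5, 38), (8, 14), (8, 33), (8, 38)}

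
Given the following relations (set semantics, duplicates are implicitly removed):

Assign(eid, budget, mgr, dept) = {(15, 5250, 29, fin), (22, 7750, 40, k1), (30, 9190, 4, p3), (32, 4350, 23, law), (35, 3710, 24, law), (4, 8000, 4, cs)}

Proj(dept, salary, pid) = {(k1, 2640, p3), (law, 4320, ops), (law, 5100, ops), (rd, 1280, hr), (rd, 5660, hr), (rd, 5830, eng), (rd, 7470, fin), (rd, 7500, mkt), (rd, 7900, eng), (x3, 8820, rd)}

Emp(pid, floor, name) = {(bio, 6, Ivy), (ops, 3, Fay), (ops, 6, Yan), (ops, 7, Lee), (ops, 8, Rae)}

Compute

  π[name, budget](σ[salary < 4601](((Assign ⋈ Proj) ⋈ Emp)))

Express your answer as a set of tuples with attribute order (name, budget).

Joining Assign and Proj on dept yields {(22, 7750, 40, k1, 2640, p3), (32, 4350, 23, law, 4320, ops), (32, 4350, 23, law, 5100, ops), (35, 3710, 24, law, 4320, ops), (35, 3710, 24, law, 5100, ops)}.
Joining (Assign ⋈ Proj) and Emp on pid yields {(32, 4350, 23, law, 4320, ops, 3, Fay), (32, 4350, 23, law, 4320, ops, 6, Yan), (32, 4350, 23, law, 4320, ops, 7, Lee), (32, 4350, 23, law, 4320, ops, 8, Rae), (32, 4350, 23, law, 5100, ops, 3, Fay), (32, 4350, 23, law, 5100, ops, 6, Yan), (32, 4350, 23, law, 5100, ops, 7, Lee), (32, 4350, 23, law, 5100, ops, 8, Rae), (35, 3710, 24, law, 4320, ops, 3, Fay), (35, 3710, 24, law, 4320, ops, 6, Yan), (35, 3710, 24, law, 4320, ops, 7, Lee), (35, 3710, 24, law, 4320, ops, 8, Rae), (35, 3710, 24, law, 5100, ops, 3, Fay), (35, 3710, 24, law, 5100, ops, 6, Yan), (35, 3710, 24, law, 5100, ops, 7, Lee), (35, 3710, 24, law, 5100, ops, 8, Rae)}.
Selection salary < 4601: {(32, 4350, 23, law, 4320, ops, 3, Fay), (32, 4350, 23, law, 4320, ops, 6, Yan), (32, 4350, 23, law, 4320, ops, 7, Lee), (32, 4350, 23, law, 4320, ops, 8, Rae), (35, 3710, 24, law, 4320, ops, 3, Fay), (35, 3710, 24, law, 4320, ops, 6, Yan), (35, 3710, 24, law, 4320, ops, 7, Lee), (35, 3710, 24, law, 4320, ops, 8, Rae)}
Projecting to name, budget: {(Fay, 3710), (Fay, 4350), (Lee, 3710), (Lee, 4350), (Rae, 3710), (Rae, 4350), (Yan, 3710), (Yan, 4350)}

{(Fay, 3710), (Fay, 4350), (Lee, 3710), (Lee, 4350), (Rae, 3710), (Rae, 4350), (Yan, 3710), (Yan, 4350)}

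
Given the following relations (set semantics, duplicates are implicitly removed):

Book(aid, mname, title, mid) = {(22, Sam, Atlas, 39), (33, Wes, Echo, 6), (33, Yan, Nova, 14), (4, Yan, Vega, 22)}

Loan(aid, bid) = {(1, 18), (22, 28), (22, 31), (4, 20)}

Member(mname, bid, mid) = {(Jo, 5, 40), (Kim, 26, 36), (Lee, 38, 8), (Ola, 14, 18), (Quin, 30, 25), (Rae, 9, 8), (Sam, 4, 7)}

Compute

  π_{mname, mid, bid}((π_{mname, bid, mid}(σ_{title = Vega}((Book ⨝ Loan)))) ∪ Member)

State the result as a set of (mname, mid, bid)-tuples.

Book ⋈ Loan (natural join on aid): {(22, Sam, Atlas, 39, 28), (22, Sam, Atlas, 39, 31), (4, Yan, Vega, 22, 20)}
Selection title = Vega: {(4, Yan, Vega, 22, 20)}
Projecting to mname, bid, mid: {(Yan, 20, 22)}
Taking the union: {(Jo, 5, 40), (Kim, 26, 36), (Lee, 38, 8), (Ola, 14, 18), (Quin, 30, 25), (Rae, 9, 8), (Sam, 4, 7), (Yan, 20, 22)}
Projecting to mname, mid, bid: {(Jo, 40, 5), (Kim, 36, 26), (Lee, 8, 38), (Ola, 18, 14), (Quin, 25, 30), (Rae, 8, 9), (Sam, 7, 4), (Yan, 22, 20)}

{(Jo, 40, 5), (Kim, 36, 26), (Lee, 8, 38), (Ola, 18, 14), (Quin, 25, 30), (Rae, 8, 9), (Sam, 7, 4), (Yan, 22, 20)}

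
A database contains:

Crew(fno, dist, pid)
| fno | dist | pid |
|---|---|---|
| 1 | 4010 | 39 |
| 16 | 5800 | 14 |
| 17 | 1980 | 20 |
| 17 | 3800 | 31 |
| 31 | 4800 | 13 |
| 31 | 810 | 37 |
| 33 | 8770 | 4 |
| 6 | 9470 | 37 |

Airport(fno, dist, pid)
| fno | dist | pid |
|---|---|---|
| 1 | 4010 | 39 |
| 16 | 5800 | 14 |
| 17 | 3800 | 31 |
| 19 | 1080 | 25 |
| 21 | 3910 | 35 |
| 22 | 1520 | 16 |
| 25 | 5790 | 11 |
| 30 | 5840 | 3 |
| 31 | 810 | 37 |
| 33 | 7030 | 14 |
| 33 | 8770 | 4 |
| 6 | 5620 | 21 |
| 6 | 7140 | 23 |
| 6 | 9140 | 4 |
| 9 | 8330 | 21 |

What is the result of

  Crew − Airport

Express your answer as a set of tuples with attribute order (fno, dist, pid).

{(17, 1980, 20), (31, 4800, 13), (6, 9470, 37)}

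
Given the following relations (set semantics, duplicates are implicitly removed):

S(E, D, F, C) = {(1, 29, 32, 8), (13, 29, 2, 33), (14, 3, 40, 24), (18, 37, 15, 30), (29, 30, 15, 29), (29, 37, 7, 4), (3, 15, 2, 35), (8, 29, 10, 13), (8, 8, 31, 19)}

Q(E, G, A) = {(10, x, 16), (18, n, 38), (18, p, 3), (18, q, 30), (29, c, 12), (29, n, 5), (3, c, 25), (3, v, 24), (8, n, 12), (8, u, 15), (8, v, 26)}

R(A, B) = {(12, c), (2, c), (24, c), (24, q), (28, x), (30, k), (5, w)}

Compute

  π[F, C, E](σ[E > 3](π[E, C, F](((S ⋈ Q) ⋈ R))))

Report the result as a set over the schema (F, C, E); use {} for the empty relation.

{(10, 13, 8), (15, 29, 29), (15, 30, 18), (31, 19, 8), (7, 4, 29)}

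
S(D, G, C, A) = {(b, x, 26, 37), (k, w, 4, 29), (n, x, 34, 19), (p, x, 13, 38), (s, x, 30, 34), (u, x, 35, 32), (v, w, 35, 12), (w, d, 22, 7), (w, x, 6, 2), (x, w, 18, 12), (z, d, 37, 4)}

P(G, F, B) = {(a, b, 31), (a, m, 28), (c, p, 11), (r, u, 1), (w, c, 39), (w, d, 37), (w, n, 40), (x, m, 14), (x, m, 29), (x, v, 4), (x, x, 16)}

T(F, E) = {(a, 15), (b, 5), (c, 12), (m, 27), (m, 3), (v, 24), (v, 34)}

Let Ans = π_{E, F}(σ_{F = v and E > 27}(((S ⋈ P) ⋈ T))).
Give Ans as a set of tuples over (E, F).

{(34, v)}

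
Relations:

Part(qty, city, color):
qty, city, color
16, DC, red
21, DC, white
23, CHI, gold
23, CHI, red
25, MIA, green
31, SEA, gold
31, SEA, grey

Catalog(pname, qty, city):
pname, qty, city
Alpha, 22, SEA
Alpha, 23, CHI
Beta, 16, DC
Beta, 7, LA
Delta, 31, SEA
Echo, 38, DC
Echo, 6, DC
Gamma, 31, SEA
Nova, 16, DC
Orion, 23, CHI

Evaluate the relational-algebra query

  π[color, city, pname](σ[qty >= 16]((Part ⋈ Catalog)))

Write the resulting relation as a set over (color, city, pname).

Natural join on qty, city: {(16, DC, red, Beta), (16, DC, red, Nova), (23, CHI, gold, Alpha), (23, CHI, gold, Orion), (23, CHI, red, Alpha), (23, CHI, red, Orion), (31, SEA, gold, Delta), (31, SEA, gold, Gamma), (31, SEA, grey, Delta), (31, SEA, grey, Gamma)}
Selection qty >= 16: {(16, DC, red, Beta), (16, DC, red, Nova), (23, CHI, gold, Alpha), (23, CHI, gold, Orion), (23, CHI, red, Alpha), (23, CHI, red, Orion), (31, SEA, gold, Delta), (31, SEA, gold, Gamma), (31, SEA, grey, Delta), (31, SEA, grey, Gamma)}
Keep only column(s) color, city, pname: {(gold, CHI, Alpha), (gold, CHI, Orion), (gold, SEA, Delta), (gold, SEA, Gamma), (grey, SEA, Delta), (grey, SEA, Gamma), (red, CHI, Alpha), (red, CHI, Orion), (red, DC, Beta), (red, DC, Nova)}

{(gold, CHI, Alpha), (gold, CHI, Orion), (gold, SEA, Delta), (gold, SEA, Gamma), (grey, SEA, Delta), (grey, SEA, Gamma), (red, CHI, Alpha), (red, CHI, Orion), (red, DC, Beta), (red, DC, Nova)}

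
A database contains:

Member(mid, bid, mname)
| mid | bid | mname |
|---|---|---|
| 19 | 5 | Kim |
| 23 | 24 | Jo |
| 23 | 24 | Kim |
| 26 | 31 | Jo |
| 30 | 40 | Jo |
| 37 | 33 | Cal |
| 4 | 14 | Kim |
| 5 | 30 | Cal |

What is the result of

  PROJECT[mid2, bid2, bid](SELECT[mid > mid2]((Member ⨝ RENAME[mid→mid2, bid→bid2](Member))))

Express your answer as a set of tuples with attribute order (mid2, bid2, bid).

ρ[mid→mid2, bid→bid2]: schema becomes (mid2, bid2, mname); tuples unchanged.
Member ⋈ RENAME[mid→mid2, bid→bid2](Member) (natural join on mname): {(19, 5, Kim, 19, 5), (19, 5, Kim, 23, 24), (19, 5, Kim, 4, 14), (23, 24, Jo, 23, 24), (23, 24, Jo, 26, 31), (23, 24, Jo, 30, 40), (23, 24, Kim, 19, 5), (23, 24, Kim, 23, 24), (23, 24, Kim, 4, 14), (26, 31, Jo, 23, 24), (26, 31, Jo, 26, 31), (26, 31, Jo, 30, 40), (30, 40, Jo, 23, 24), (30, 40, Jo, 26, 31), (30, 40, Jo, 30, 40), (37, 33, Cal, 37, 33), (37, 33, Cal, 5, 30), (4, 14, Kim, 19, 5), (4, 14, Kim, 23, 24), (4, 14, Kim, 4, 14), (5, 30, Cal, 37, 33), (5, 30, Cal, 5, 30)}
Filtering on mid > mid2 leaves {(19, 5, Kim, 4, 14), (23, 24, Kim, 19, 5), (23, 24, Kim, 4, 14), (26, 31, Jo, 23, 24), (30, 40, Jo, 23, 24), (30, 40, Jo, 26, 31), (37, 33, Cal, 5, 30)}.
π[mid2, bid2, bid]: project onto (mid2, bid2, bid) → {(19, 5, 24), (23, 24, 31), (23, 24, 40), (26, 31, 40), (4, 14, 24), (4, 14, 5), (5, 30, 33)}

{(19, 5, 24), (23, 24, 31), (23, 24, 40), (26, 31, 40), (4, 14, 24), (4, 14, 5), (5, 30, 33)}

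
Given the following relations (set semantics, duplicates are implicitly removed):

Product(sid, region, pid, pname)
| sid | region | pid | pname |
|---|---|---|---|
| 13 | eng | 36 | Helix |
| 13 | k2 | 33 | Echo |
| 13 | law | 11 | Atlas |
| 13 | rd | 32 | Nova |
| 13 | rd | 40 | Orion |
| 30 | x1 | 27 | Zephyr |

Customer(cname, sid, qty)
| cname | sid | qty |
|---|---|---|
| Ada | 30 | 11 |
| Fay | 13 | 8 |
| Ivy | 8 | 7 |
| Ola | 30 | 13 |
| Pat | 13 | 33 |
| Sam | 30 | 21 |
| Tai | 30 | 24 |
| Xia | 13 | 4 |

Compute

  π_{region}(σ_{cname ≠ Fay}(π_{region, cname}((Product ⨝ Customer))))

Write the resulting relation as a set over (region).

Product ⋈ Customer (natural join on sid): {(13, eng, 36, Helix, Fay, 8), (13, eng, 36, Helix, Pat, 33), (13, eng, 36, Helix, Xia, 4), (13, k2, 33, Echo, Fay, 8), (13, k2, 33, Echo, Pat, 33), (13, k2, 33, Echo, Xia, 4), (13, law, 11, Atlas, Fay, 8), (13, law, 11, Atlas, Pat, 33), (13, law, 11, Atlas, Xia, 4), (13, rd, 32, Nova, Fay, 8), (13, rd, 32, Nova, Pat, 33), (13, rd, 32, Nova, Xia, 4), (13, rd, 40, Orion, Fay, 8), (13, rd, 40, Orion, Pat, 33), (13, rd, 40, Orion, Xia, 4), (30, x1, 27, Zephyr, Ada, 11), (30, x1, 27, Zephyr, Ola, 13), (30, x1, 27, Zephyr, Sam, 21), (30, x1, 27, Zephyr, Tai, 24)}
Projecting to region, cname (3 duplicate(s) eliminated): {(eng, Fay), (eng, Pat), (eng, Xia), (k2, Fay), (k2, Pat), (k2, Xia), (law, Fay), (law, Pat), (law, Xia), (rd, Fay), (rd, Pat), (rd, Xia), (x1, Ada), (x1, Ola), (x1, Sam), (x1, Tai)}
σ[cname ≠ Fay]: keep tuples satisfying cname ≠ Fay → {(eng, Pat), (eng, Xia), (k2, Pat), (k2, Xia), (law, Pat), (law, Xia), (rd, Pat), (rd, Xia), (x1, Ada), (x1, Ola), (x1, Sam), (x1, Tai)}
Projecting to region (7 duplicate(s) eliminated): {eng, k2, law, rd, x1}

{eng, k2, law, rd, x1}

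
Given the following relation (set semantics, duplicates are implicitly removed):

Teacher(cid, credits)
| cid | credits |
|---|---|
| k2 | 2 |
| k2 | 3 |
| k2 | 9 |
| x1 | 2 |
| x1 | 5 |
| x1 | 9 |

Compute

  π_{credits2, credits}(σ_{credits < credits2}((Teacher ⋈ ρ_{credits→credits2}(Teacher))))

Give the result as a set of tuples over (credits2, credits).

{(3, 2), (5, 2), (9, 2), (9, 3), (9, 5)}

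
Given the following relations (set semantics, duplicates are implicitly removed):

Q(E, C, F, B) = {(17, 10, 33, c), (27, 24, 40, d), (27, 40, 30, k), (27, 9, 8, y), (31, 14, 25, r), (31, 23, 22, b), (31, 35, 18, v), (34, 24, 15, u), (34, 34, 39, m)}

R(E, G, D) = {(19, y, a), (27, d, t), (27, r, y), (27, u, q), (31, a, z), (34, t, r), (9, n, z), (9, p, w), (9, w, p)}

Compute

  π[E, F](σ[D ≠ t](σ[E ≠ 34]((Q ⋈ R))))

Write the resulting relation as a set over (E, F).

Joining Q and R on E yields {(27, 24, 40, d, d, t), (27, 24, 40, d, r, y), (27, 24, 40, d, u, q), (27, 40, 30, k, d, t), (27, 40, 30, k, r, y), (27, 40, 30, k, u, q), (27, 9, 8, y, d, t), (27, 9, 8, y, r, y), (27, 9, 8, y, u, q), (31, 14, 25, r, a, z), (31, 23, 22, b, a, z), (31, 35, 18, v, a, z), (34, 24, 15, u, t, r), (34, 34, 39, m, t, r)}.
Selection E ≠ 34: {(27, 24, 40, d, d, t), (27, 24, 40, d, r, y), (27, 24, 40, d, u, q), (27, 40, 30, k, d, t), (27, 40, 30, k, r, y), (27, 40, 30, k, u, q), (27, 9, 8, y, d, t), (27, 9, 8, y, r, y), (27, 9, 8, y, u, q), (31, 14, 25, r, a, z), (31, 23, 22, b, a, z), (31, 35, 18, v, a, z)}
Selection D ≠ t: {(27, 24, 40, d, r, y), (27, 24, 40, d, u, q), (27, 40, 30, k, r, y), (27, 40, 30, k, u, q), (27, 9, 8, y, r, y), (27, 9, 8, y, u, q), (31, 14, 25, r, a, z), (31, 23, 22, b, a, z), (31, 35, 18, v, a, z)}
π_{E, F} gives {(27, 30), (27, 40), (27, 8), (31, 18), (31, 22), (31, 25)} (3 duplicate(s) eliminated).

{(27, 30), (27, 40), (27, 8), (31, 18), (31, 22), (31, 25)}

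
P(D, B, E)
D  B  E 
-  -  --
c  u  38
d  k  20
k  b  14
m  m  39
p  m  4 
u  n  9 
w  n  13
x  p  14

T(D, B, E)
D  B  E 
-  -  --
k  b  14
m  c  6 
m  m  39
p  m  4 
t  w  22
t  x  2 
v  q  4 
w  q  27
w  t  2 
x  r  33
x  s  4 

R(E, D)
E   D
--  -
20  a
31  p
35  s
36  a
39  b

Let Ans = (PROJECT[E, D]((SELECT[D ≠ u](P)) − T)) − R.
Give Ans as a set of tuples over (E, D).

Apply σ_{D ≠ u}; surviving tuples: {(c, u, 38), (d, k, 20), (k, b, 14), (m, m, 39), (p, m, 4), (w, n, 13), (x, p, 14)}
Difference: {(c, u, 38), (d, k, 20), (k, b, 14), (m, m, 39), (p, m, 4), (w, n, 13), (x, p, 14)} with {(k, b, 14), (m, c, 6), (m, m, 39), (p, m, 4), (t, w, 22), (t, x, 2), (v, q, 4), (w, q, 27), (w, t, 2), (x, r, 33), (x, s, 4)} → {(c, u, 38), (d, k, 20), (w, n, 13), (x, p, 14)}
Projecting to E, D: {(13, w), (14, x), (20, d), (38, c)}
Difference: {(13, w), (14, x), (20, d), (38, c)} with {(20, a), (31, p), (35, s), (36, a), (39, b)} → {(13, w), (14, x), (20, d), (38, c)}

{(13, w), (14, x), (20, d), (38, c)}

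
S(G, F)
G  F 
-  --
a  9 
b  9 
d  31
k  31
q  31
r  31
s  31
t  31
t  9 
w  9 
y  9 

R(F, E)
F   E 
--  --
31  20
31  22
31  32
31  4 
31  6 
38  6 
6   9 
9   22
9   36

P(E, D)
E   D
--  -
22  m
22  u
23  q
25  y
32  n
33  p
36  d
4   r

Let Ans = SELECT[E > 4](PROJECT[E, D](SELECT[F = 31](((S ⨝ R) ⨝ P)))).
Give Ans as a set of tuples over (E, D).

Natural join on F: {(a, 9, 22), (a, 9, 36), (b, 9, 22), (b, 9, 36), (d, 31, 20), (d, 31, 22), (d, 31, 32), (d, 31, 4), (d, 31, 6), (k, 31, 20), (k, 31, 22), (k, 31, 32), (k, 31, 4), (k, 31, 6), (q, 31, 20), (q, 31, 22), (q, 31, 32), (q, 31, 4), (q, 31, 6), (r, 31, 20), (r, 31, 22), (r, 31, 32), (r, 31, 4), (r, 31, 6), (s, 31, 20), (s, 31, 22), (s, 31, 32), (s, 31, 4), (s, 31, 6), (t, 31, 20), (t, 31, 22), (t, 31, 32), (t, 31, 4), (t, 31, 6), (t, 9, 22), (t, 9, 36), (w, 9, 22), (w, 9, 36), (y, 9, 22), (y, 9, 36)}
Natural join on E: {(a, 9, 22, m), (a, 9, 22, u), (a, 9, 36, d), (b, 9, 22, m), (b, 9, 22, u), (b, 9, 36, d), (d, 31, 22, m), (d, 31, 22, u), (d, 31, 32, n), (d, 31, 4, r), (k, 31, 22, m), (k, 31, 22, u), (k, 31, 32, n), (k, 31, 4, r), (q, 31, 22, m), (q, 31, 22, u), (q, 31, 32, n), (q, 31, 4, r), (r, 31, 22, m), (r, 31, 22, u), (r, 31, 32, n), (r, 31, 4, r), (s, 31, 22, m), (s, 31, 22, u), (s, 31, 32, n), (s, 31, 4, r), (t, 31, 22, m), (t, 31, 22, u), (t, 31, 32, n), (t, 31, 4, r), (t, 9, 22, m), (t, 9, 22, u), (t, 9, 36, d), (w, 9, 22, m), (w, 9, 22, u), (w, 9, 36, d), (y, 9, 22, m), (y, 9, 22, u), (y, 9, 36, d)}
Filtering on F = 31 leaves {(d, 31, 22, m), (d, 31, 22, u), (d, 31, 32, n), (d, 31, 4, r), (k, 31, 22, m), (k, 31, 22, u), (k, 31, 32, n), (k, 31, 4, r), (q, 31, 22, m), (q, 31, 22, u), (q, 31, 32, n), (q, 31, 4, r), (r, 31, 22, m), (r, 31, 22, u), (r, 31, 32, n), (r, 31, 4, r), (s, 31, 22, m), (s, 31, 22, u), (s, 31, 32, n), (s, 31, 4, r), (t, 31, 22, m), (t, 31, 22, u), (t, 31, 32, n), (t, 31, 4, r)}.
Keep only column(s) E, D (20 duplicate(s) eliminated): {(22, m), (22, u), (32, n), (4, r)}
Filtering on E > 4 leaves {(22, m), (22, u), (32, n)}.

{(22, m), (22, u), (32, n)}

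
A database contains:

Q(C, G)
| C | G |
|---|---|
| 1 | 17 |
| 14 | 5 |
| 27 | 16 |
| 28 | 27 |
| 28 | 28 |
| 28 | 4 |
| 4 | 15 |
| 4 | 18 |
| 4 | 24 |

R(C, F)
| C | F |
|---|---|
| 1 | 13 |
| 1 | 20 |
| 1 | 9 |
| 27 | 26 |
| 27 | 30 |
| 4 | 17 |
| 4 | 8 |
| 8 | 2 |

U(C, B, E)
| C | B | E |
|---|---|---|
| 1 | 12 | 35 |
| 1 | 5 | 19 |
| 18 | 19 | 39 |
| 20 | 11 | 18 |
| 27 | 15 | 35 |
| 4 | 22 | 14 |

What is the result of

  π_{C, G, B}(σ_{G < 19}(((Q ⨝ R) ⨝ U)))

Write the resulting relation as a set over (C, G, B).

Natural join on C: {(1, 17, 13), (1, 17, 20), (1, 17, 9), (27, 16, 26), (27, 16, 30), (4, 15, 17), (4, 15, 8), (4, 18, 17), (4, 18, 8), (4, 24, 17), (4, 24, 8)}
Natural join on C: {(1, 17, 13, 12, 35), (1, 17, 13, 5, 19), (1, 17, 20, 12, 35), (1, 17, 20, 5, 19), (1, 17, 9, 12, 35), (1, 17, 9, 5, 19), (27, 16, 26, 15, 35), (27, 16, 30, 15, 35), (4, 15, 17, 22, 14), (4, 15, 8, 22, 14), (4, 18, 17, 22, 14), (4, 18, 8, 22, 14), (4, 24, 17, 22, 14), (4, 24, 8, 22, 14)}
Selection G < 19: {(1, 17, 13, 12, 35), (1, 17, 13, 5, 19), (1, 17, 20, 12, 35), (1, 17, 20, 5, 19), (1, 17, 9, 12, 35), (1, 17, 9, 5, 19), (27, 16, 26, 15, 35), (27, 16, 30, 15, 35), (4, 15, 17, 22, 14), (4, 15, 8, 22, 14), (4, 18, 17, 22, 14), (4, 18, 8, 22, 14)}
Keep only column(s) C, G, B (7 duplicate(s) eliminated): {(1, 17, 12), (1, 17, 5), (27, 16, 15), (4, 15, 22), (4, 18, 22)}

{(1, 17, 12), (1, 17, 5), (27, 16, 15), (4, 15, 22), (4, 18, 22)}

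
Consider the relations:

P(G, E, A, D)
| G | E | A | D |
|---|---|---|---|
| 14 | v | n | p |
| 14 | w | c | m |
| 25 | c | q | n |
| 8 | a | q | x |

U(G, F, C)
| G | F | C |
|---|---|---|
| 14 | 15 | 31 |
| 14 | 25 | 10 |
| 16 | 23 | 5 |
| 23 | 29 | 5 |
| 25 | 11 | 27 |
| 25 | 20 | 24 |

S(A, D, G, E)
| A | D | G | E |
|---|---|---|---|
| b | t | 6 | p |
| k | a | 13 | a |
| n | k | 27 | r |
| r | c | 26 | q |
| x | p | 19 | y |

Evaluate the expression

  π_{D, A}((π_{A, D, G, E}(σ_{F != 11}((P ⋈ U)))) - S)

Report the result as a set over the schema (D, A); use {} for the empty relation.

Natural join on G: {(14, v, n, p, 15, 31), (14, v, n, p, 25, 10), (14, w, c, m, 15, 31), (14, w, c, m, 25, 10), (25, c, q, n, 11, 27), (25, c, q, n, 20, 24)}
σ[F != 11]: keep tuples satisfying F != 11 → {(14, v, n, p, 15, 31), (14, v, n, p, 25, 10), (14, w, c, m, 15, 31), (14, w, c, m, 25, 10), (25, c, q, n, 20, 24)}
π[A, D, G, E]: project onto (A, D, G, E) (2 duplicate(s) eliminated) → {(c, m, 14, w), (n, p, 14, v), (q, n, 25, c)}
Set difference of the two operands is {(c, m, 14, w), (n, p, 14, v), (q, n, 25, c)}.
π[D, A]: project onto (D, A) → {(m, c), (n, q), (p, n)}

{(m, c), (n, q), (p, n)}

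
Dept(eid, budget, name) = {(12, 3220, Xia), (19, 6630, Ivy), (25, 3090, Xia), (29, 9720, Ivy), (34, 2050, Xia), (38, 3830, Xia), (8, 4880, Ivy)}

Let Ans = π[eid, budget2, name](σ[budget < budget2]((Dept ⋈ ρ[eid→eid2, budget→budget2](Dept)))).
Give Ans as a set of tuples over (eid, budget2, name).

ρ[eid→eid2, budget→budget2]: schema becomes (eid2, budget2, name); tuples unchanged.
Joining Dept and ρ[eid→eid2, budget→budget2](Dept) on name yields {(12, 3220, Xia, 12, 3220), (12, 3220, Xia, 25, 3090), (12, 3220, Xia, 34, 2050), (12, 3220, Xia, 38, 3830), (19, 6630, Ivy, 19, 6630), (19, 6630, Ivy, 29, 9720), (19, 6630, Ivy, 8, 4880), (25, 3090, Xia, 12, 3220), (25, 3090, Xia, 25, 3090), (25, 3090, Xia, 34, 2050), (25, 3090, Xia, 38, 3830), (29, 9720, Ivy, 19, 6630), (29, 9720, Ivy, 29, 9720), (29, 9720, Ivy, 8, 4880), (34, 2050, Xia, 12, 3220), (34, 2050, Xia, 25, 3090), (34, 2050, Xia, 34, 2050), (34, 2050, Xia, 38, 3830), (38, 3830, Xia, 12, 3220), (38, 3830, Xia, 25, 3090), (38, 3830, Xia, 34, 2050), (38, 3830, Xia, 38, 3830), (8, 4880, Ivy, 19, 6630), (8, 4880, Ivy, 29, 9720), (8, 4880, Ivy, 8, 4880)}.
σ[budget < budget2]: keep tuples satisfying budget < budget2 → {(12, 3220, Xia, 38, 3830), (19, 6630, Ivy, 29, 9720), (25, 3090, Xia, 12, 3220), (25, 3090, Xia, 38, 3830), (34, 2050, Xia, 12, 3220), (34, 2050, Xia, 25, 3090), (34, 2050, Xia, 38, 3830), (8, 4880, Ivy, 19, 6630), (8, 4880, Ivy, 29, 9720)}
Keep only column(s) eid, budget2, name: {(12, 3830, Xia), (19, 9720, Ivy), (25, 3220, Xia), (25, 3830, Xia), (34, 3090, Xia), (34, 3220, Xia), (34, 3830, Xia), (8, 6630, Ivy), (8, 9720, Ivy)}

{(12, 3830, Xia), (19, 9720, Ivy), (25, 3220, Xia), (25, 3830, Xia), (34, 3090, Xia), (34, 3220, Xia), (34, 3830, Xia), (8, 6630, Ivy), (8, 9720, Ivy)}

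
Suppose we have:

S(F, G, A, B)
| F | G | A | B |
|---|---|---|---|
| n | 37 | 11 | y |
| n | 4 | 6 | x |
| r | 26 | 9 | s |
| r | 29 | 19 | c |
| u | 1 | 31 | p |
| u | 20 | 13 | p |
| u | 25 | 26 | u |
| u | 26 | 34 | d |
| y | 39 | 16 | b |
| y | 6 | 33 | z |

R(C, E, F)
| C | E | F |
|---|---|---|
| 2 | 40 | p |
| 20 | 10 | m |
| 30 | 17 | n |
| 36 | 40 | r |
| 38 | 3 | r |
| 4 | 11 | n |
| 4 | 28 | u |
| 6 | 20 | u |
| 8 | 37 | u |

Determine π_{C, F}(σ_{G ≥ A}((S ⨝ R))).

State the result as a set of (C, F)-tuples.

{(30, n), (36, r), (38, r), (4, n), (4, u), (6, u), (8, u)}

Natural join on F: {(n, 37, 11, y, 30, 17), (n, 37, 11, y, 4, 11), (n, 4, 6, x, 30, 17), (n, 4, 6, x, 4, 11), (r, 26, 9, s, 36, 40), (r, 26, 9, s, 38, 3), (r, 29, 19, c, 36, 40), (r, 29, 19, c, 38, 3), (u, 1, 31, p, 4, 28), (u, 1, 31, p, 6, 20), (u, 1, 31, p, 8, 37), (u, 20, 13, p, 4, 28), (u, 20, 13, p, 6, 20), (u, 20, 13, p, 8, 37), (u, 25, 26, u, 4, 28), (u, 25, 26, u, 6, 20), (u, 25, 26, u, 8, 37), (u, 26, 34, d, 4, 28), (u, 26, 34, d, 6, 20), (u, 26, 34, d, 8, 37)}
Apply σ_{G ≥ A}; surviving tuples: {(n, 37, 11, y, 30, 17), (n, 37, 11, y, 4, 11), (r, 26, 9, s, 36, 40), (r, 26, 9, s, 38, 3), (r, 29, 19, c, 36, 40), (r, 29, 19, c, 38, 3), (u, 20, 13, p, 4, 28), (u, 20, 13, p, 6, 20), (u, 20, 13, p, 8, 37)}
Projecting to C, F (2 duplicate(s) eliminated): {(30, n), (36, r), (38, r), (4, n), (4, u), (6, u), (8, u)}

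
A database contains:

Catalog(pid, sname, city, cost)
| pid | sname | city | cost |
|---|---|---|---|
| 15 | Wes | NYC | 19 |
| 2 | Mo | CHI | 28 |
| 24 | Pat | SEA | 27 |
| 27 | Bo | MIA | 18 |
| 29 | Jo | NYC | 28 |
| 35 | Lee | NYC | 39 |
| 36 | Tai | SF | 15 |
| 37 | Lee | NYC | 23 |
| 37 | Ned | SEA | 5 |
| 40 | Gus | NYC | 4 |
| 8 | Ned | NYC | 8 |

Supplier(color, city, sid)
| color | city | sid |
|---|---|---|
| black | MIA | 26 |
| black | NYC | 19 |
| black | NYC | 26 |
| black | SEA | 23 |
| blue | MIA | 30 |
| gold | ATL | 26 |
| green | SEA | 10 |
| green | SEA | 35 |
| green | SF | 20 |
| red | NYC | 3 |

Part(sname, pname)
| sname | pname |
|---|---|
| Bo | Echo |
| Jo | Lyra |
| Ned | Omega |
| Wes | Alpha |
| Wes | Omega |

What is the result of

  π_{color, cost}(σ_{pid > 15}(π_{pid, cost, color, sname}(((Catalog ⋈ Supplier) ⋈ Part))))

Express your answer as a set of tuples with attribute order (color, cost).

{(black, 18), (black, 28), (black, 5), (blue, 18), (green, 5), (red, 28)}

Natural join on city: {(15, Wes, NYC, 19, black, 19), (15, Wes, NYC, 19, black, 26), (15, Wes, NYC, 19, red, 3), (24, Pat, SEA, 27, black, 23), (24, Pat, SEA, 27, green, 10), (24, Pat, SEA, 27, green, 35), (27, Bo, MIA, 18, black, 26), (27, Bo, MIA, 18, blue, 30), (29, Jo, NYC, 28, black, 19), (29, Jo, NYC, 28, black, 26), (29, Jo, NYC, 28, red, 3), (35, Lee, NYC, 39, black, 19), (35, Lee, NYC, 39, black, 26), (35, Lee, NYC, 39, red, 3), (36, Tai, SF, 15, green, 20), (37, Lee, NYC, 23, black, 19), (37, Lee, NYC, 23, black, 26), (37, Lee, NYC, 23, red, 3), (37, Ned, SEA, 5, black, 23), (37, Ned, SEA, 5, green, 10), (37, Ned, SEA, 5, green, 35), (40, Gus, NYC, 4, black, 19), (40, Gus, NYC, 4, black, 26), (40, Gus, NYC, 4, red, 3), (8, Ned, NYC, 8, black, 19), (8, Ned, NYC, 8, black, 26), (8, Ned, NYC, 8, red, 3)}
Natural join on sname: {(15, Wes, NYC, 19, black, 19, Alpha), (15, Wes, NYC, 19, black, 19, Omega), (15, Wes, NYC, 19, black, 26, Alpha), (15, Wes, NYC, 19, black, 26, Omega), (15, Wes, NYC, 19, red, 3, Alpha), (15, Wes, NYC, 19, red, 3, Omega), (27, Bo, MIA, 18, black, 26, Echo), (27, Bo, MIA, 18, blue, 30, Echo), (29, Jo, NYC, 28, black, 19, Lyra), (29, Jo, NYC, 28, black, 26, Lyra), (29, Jo, NYC, 28, red, 3, Lyra), (37, Ned, SEA, 5, black, 23, Omega), (37, Ned, SEA, 5, green, 10, Omega), (37, Ned, SEA, 5, green, 35, Omega), (8, Ned, NYC, 8, black, 19, Omega), (8, Ned, NYC, 8, black, 26, Omega), (8, Ned, NYC, 8, red, 3, Omega)}
π[pid, cost, color, sname]: project onto (pid, cost, color, sname) (7 duplicate(s) eliminated) → {(15, 19, black, Wes), (15, 19, red, Wes), (27, 18, black, Bo), (27, 18, blue, Bo), (29, 28, black, Jo), (29, 28, red, Jo), (37, 5, black, Ned), (37, 5, green, Ned), (8, 8, black, Ned), (8, 8, red, Ned)}
Selection pid > 15: {(27, 18, black, Bo), (27, 18, blue, Bo), (29, 28, black, Jo), (29, 28, red, Jo), (37, 5, black, Ned), (37, 5, green, Ned)}
π[color, cost]: project onto (color, cost) → {(black, 18), (black, 28), (black, 5), (blue, 18), (green, 5), (red, 28)}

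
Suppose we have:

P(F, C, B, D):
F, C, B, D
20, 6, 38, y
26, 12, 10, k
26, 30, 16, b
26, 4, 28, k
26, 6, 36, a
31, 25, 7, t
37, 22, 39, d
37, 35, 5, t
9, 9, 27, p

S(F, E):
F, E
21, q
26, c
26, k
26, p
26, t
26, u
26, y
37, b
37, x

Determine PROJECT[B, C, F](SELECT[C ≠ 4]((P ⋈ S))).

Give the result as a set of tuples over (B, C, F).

P ⋈ S (natural join on F): {(26, 12, 10, k, c), (26, 12, 10, k, k), (26, 12, 10, k, p), (26, 12, 10, k, t), (26, 12, 10, k, u), (26, 12, 10, k, y), (26, 30, 16, b, c), (26, 30, 16, b, k), (26, 30, 16, b, p), (26, 30, 16, b, t), (26, 30, 16, b, u), (26, 30, 16, b, y), (26, 4, 28, k, c), (26, 4, 28, k, k), (26, 4, 28, k, p), (26, 4, 28, k, t), (26, 4, 28, k, u), (26, 4, 28, k, y), (26, 6, 36, a, c), (26, 6, 36, a, k), (26, 6, 36, a, p), (26, 6, 36, a, t), (26, 6, 36, a, u), (26, 6, 36, a, y), (37, 22, 39, d, b), (37, 22, 39, d, x), (37, 35, 5, t, b), (37, 35, 5, t, x)}
Filtering on C ≠ 4 leaves {(26, 12, 10, k, c), (26, 12, 10, k, k), (26, 12, 10, k, p), (26, 12, 10, k, t), (26, 12, 10, k, u), (26, 12, 10, k, y), (26, 30, 16, b, c), (26, 30, 16, b, k), (26, 30, 16, b, p), (26, 30, 16, b, t), (26, 30, 16, b, u), (26, 30, 16, b, y), (26, 6, 36, a, c), (26, 6, 36, a, k), (26, 6, 36, a, p), (26, 6, 36, a, t), (26, 6, 36, a, u), (26, 6, 36, a, y), (37, 22, 39, d, b), (37, 22, 39, d, x), (37, 35, 5, t, b), (37, 35, 5, t, x)}.
π_{B, C, F} gives {(10, 12, 26), (16, 30, 26), (36, 6, 26), (39, 22, 37), (5, 35, 37)} (17 duplicate(s) eliminated).

{(10, 12, 26), (16, 30, 26), (36, 6, 26), (39, 22, 37), (5, 35, 37)}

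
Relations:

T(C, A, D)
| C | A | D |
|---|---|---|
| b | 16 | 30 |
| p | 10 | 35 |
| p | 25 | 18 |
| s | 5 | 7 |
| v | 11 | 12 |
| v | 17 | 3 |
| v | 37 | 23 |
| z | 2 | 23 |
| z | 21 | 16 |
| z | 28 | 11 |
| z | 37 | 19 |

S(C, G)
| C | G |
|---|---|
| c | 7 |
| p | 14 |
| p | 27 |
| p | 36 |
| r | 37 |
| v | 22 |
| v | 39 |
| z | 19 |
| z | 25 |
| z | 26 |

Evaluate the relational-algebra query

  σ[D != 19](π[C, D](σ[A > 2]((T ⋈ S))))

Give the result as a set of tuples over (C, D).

Joining T and S on C yields {(p, 10, 35, 14), (p, 10, 35, 27), (p, 10, 35, 36), (p, 25, 18, 14), (p, 25, 18, 27), (p, 25, 18, 36), (v, 11, 12, 22), (v, 11, 12, 39), (v, 17, 3, 22), (v, 17, 3, 39), (v, 37, 23, 22), (v, 37, 23, 39), (z, 2, 23, 19), (z, 2, 23, 25), (z, 2, 23, 26), (z, 21, 16, 19), (z, 21, 16, 25), (z, 21, 16, 26), (z, 28, 11, 19), (z, 28, 11, 25), (z, 28, 11, 26), (z, 37, 19, 19), (z, 37, 19, 25), (z, 37, 19, 26)}.
σ[A > 2]: keep tuples satisfying A > 2 → {(p, 10, 35, 14), (p, 10, 35, 27), (p, 10, 35, 36), (p, 25, 18, 14), (p, 25, 18, 27), (p, 25, 18, 36), (v, 11, 12, 22), (v, 11, 12, 39), (v, 17, 3, 22), (v, 17, 3, 39), (v, 37, 23, 22), (v, 37, 23, 39), (z, 21, 16, 19), (z, 21, 16, 25), (z, 21, 16, 26), (z, 28, 11, 19), (z, 28, 11, 25), (z, 28, 11, 26), (z, 37, 19, 19), (z, 37, 19, 25), (z, 37, 19, 26)}
Projecting to C, D (13 duplicate(s) eliminated): {(p, 18), (p, 35), (v, 12), (v, 23), (v, 3), (z, 11), (z, 16), (z, 19)}
σ[D != 19]: keep tuples satisfying D != 19 → {(p, 18), (p, 35), (v, 12), (v, 23), (v, 3), (z, 11), (z, 16)}

{(p, 18), (p, 35), (v, 12), (v, 23), (v, 3), (z, 11), (z, 16)}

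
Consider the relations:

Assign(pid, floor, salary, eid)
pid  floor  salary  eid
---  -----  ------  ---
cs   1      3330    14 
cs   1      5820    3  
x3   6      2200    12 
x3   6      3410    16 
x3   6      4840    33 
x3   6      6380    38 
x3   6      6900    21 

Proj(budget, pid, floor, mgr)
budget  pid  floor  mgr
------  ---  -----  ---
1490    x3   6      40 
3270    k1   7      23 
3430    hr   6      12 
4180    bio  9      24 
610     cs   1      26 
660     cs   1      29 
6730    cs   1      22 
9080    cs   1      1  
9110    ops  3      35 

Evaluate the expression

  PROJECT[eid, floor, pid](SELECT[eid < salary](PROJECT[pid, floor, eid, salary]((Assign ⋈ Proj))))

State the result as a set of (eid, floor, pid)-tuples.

Assign ⋈ Proj (natural join on pid, floor): {(cs, 1, 3330, 14, 610, 26), (cs, 1, 3330, 14, 660, 29), (cs, 1, 3330, 14, 6730, 22), (cs, 1, 3330, 14, 9080, 1), (cs, 1, 5820, 3, 610, 26), (cs, 1, 5820, 3, 660, 29), (cs, 1, 5820, 3, 6730, 22), (cs, 1, 5820, 3, 9080, 1), (x3, 6, 2200, 12, 1490, 40), (x3, 6, 3410, 16, 1490, 40), (x3, 6, 4840, 33, 1490, 40), (x3, 6, 6380, 38, 1490, 40), (x3, 6, 6900, 21, 1490, 40)}
π_{pid, floor, eid, salary} gives {(cs, 1, 14, 3330), (cs, 1, 3, 5820), (x3, 6, 12, 2200), (x3, 6, 16, 3410), (x3, 6, 21, 6900), (x3, 6, 33, 4840), (x3, 6, 38, 6380)} (6 duplicate(s) eliminated).
σ[eid < salary]: keep tuples satisfying eid < salary → {(cs, 1, 14, 3330), (cs, 1, 3, 5820), (x3, 6, 12, 2200), (x3, 6, 16, 3410), (x3, 6, 21, 6900), (x3, 6, 33, 4840), (x3, 6, 38, 6380)}
π_{eid, floor, pid} gives {(12, 6, x3), (14, 1, cs), (16, 6, x3), (21, 6, x3), (3, 1, cs), (33, 6, x3), (38, 6, x3)}.

{(12, 6, x3), (14, 1, cs), (16, 6, x3), (21, 6, x3), (3, 1, cs), (33, 6, x3), (38, 6, x3)}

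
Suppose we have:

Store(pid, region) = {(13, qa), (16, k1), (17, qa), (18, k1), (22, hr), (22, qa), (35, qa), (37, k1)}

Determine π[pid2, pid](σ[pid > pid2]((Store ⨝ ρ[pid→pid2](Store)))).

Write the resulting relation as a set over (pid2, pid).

ρ[pid→pid2]: schema becomes (pid2, region); tuples unchanged.
Store ⋈ ρ[pid→pid2](Store) (natural join on region): {(13, qa, 13), (13, qa, 17), (13, qa, 22), (13, qa, 35), (16, k1, 16), (16, k1, 18), (16, k1, 37), (17, qa, 13), (17, qa, 17), (17, qa, 22), (17, qa, 35), (18, k1, 16), (18, k1, 18), (18, k1, 37), (22, hr, 22), (22, qa, 13), (22, qa, 17), (22, qa, 22), (22, qa, 35), (35, qa, 13), (35, qa, 17), (35, qa, 22), (35, qa, 35), (37, k1, 16), (37, k1, 18), (37, k1, 37)}
Selection pid > pid2: {(17, qa, 13), (18, k1, 16), (22, qa, 13), (22, qa, 17), (35, qa, 13), (35, qa, 17), (35, qa, 22), (37, k1, 16), (37, k1, 18)}
Keep only column(s) pid2, pid: {(13, 17), (13, 22), (13, 35), (16, 18), (16, 37), (17, 22), (17, 35), (18, 37), (22, 35)}

{(13, 17), (13, 22), (13, 35), (16, 18), (16, 37), (17, 22), (17, 35), (18, 37), (22, 35)}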